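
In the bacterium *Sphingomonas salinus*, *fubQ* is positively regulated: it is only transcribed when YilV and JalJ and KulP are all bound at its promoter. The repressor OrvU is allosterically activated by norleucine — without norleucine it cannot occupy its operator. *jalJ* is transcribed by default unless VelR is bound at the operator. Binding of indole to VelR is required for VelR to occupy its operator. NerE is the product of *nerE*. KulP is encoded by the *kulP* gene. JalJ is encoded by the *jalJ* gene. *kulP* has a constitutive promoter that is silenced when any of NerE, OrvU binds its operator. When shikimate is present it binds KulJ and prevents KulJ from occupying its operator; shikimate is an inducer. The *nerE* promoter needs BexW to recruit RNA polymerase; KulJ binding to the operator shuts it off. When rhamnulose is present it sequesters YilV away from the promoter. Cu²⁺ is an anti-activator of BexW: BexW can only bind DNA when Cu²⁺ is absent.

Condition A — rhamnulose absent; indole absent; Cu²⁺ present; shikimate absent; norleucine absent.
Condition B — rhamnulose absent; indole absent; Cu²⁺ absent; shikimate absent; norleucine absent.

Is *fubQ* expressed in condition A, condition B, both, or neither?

Condition A:
Rhamnulose is absent, so YilV is active.
Indole is absent, so VelR is inactive.
With no repressor bound, *jalJ* is transcribed.
So JalJ is produced and active.
Cu²⁺ is present, so BexW is inactive.
Shikimate is absent, so KulJ is active.
With repressor KulJ bound, *nerE* is not transcribed.
So NerE is not produced.
Norleucine is absent, so OrvU is inactive.
With no repressor bound, *kulP* is transcribed.
So KulP is produced and active.
No repressor is bound and YilV and JalJ and KulP are active, so *fubQ* is transcribed.
→ *fubQ* is ON in A.
Condition B:
Rhamnulose is absent, so YilV is active.
Indole is absent, so VelR is inactive.
With no repressor bound, *jalJ* is transcribed.
So JalJ is produced and active.
Cu²⁺ is absent, so BexW is active.
Shikimate is absent, so KulJ is active.
With repressor KulJ bound, *nerE* is not transcribed.
So NerE is not produced.
Norleucine is absent, so OrvU is inactive.
With no repressor bound, *kulP* is transcribed.
So KulP is produced and active.
No repressor is bound and YilV and JalJ and KulP are active, so *fubQ* is transcribed.
→ *fubQ* is ON in B.

both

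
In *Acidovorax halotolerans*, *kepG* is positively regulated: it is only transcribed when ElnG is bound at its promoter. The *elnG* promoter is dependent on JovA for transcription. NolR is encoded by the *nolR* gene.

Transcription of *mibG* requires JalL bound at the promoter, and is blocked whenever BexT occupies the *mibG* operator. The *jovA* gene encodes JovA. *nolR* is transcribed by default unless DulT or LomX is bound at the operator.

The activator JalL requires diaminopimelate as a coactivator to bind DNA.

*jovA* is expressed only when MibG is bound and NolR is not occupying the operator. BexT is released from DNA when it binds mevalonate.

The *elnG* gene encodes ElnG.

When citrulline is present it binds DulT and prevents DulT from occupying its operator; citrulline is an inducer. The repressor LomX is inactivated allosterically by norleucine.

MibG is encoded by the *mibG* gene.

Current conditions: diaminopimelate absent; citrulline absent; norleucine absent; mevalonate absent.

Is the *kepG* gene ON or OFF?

Citrulline is absent, so DulT is active.
Norleucine is absent, so LomX is active.
With repressor DulT bound, *nolR* is not transcribed.
So NolR is not produced.
Mevalonate is absent, so BexT is active.
Diaminopimelate is absent, so JalL is inactive.
With repressor BexT bound, *mibG* is not transcribed.
So MibG is not produced.
Required activator MibG is absent, so *jovA* is not transcribed.
So JovA is not produced.
Required activator JovA is absent, so *elnG* is not transcribed.
So ElnG is not produced.
Required activator ElnG is absent, so *kepG* is not transcribed.

OFF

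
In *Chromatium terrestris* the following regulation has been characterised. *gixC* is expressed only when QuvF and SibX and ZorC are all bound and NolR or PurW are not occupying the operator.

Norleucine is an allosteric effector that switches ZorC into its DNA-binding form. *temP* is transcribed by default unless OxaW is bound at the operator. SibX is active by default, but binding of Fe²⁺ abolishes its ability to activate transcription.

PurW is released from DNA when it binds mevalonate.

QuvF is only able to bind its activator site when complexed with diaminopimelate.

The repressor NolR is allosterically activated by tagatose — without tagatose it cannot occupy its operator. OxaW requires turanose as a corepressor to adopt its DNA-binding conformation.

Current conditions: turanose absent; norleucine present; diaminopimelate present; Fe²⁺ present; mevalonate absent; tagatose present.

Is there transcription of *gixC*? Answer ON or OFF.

Tagatose is present, so NolR is active.
Mevalonate is absent, so PurW is active.
Diaminopimelate is present, so QuvF is active.
Fe²⁺ is present, so SibX is inactive.
Norleucine is present, so ZorC is active.
With repressor NolR bound, *gixC* is not transcribed.

OFF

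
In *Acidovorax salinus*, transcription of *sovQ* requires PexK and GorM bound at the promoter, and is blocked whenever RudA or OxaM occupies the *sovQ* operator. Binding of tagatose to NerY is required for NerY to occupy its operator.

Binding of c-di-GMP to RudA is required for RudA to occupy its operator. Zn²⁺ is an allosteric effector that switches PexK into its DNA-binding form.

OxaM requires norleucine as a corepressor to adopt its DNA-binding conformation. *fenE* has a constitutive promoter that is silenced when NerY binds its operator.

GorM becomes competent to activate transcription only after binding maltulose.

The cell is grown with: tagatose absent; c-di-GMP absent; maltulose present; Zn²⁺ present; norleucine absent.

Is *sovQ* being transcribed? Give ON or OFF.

ON

c-di-GMP is absent, so RudA is inactive.
Zn²⁺ is present, so PexK is active.
Norleucine is absent, so OxaM is inactive.
Maltulose is present, so GorM is active.
No repressor is bound and PexK and GorM are active, so *sovQ* is transcribed.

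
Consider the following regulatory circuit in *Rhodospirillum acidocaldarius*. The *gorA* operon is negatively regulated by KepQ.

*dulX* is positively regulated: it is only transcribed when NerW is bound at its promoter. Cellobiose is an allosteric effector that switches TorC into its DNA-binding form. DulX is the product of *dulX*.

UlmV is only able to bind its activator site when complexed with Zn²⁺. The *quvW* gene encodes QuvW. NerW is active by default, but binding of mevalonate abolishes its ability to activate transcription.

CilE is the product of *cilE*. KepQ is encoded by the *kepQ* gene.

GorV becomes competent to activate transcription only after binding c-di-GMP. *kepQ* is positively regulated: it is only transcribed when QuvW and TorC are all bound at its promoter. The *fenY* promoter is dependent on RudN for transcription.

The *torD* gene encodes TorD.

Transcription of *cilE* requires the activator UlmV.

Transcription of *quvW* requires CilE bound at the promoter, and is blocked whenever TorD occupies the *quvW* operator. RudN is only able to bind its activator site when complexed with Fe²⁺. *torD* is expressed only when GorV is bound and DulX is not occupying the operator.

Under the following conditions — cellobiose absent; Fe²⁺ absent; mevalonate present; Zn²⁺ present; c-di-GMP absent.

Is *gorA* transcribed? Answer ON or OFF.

Mevalonate is present, so NerW is inactive.
Required activator NerW is absent, so *dulX* is not transcribed.
So DulX is not produced.
c-di-GMP is absent, so GorV is inactive.
Required activator GorV is absent, so *torD* is not transcribed.
So TorD is not produced.
Zn²⁺ is present, so UlmV is active.
No repressor is bound and UlmV is active, so *cilE* is transcribed.
So CilE is produced and active.
No repressor is bound and CilE is active, so *quvW* is transcribed.
So QuvW is produced and active.
Cellobiose is absent, so TorC is inactive.
Required activator TorC is absent, so *kepQ* is not transcribed.
So KepQ is not produced.
With no repressor bound, *gorA* is transcribed.

ON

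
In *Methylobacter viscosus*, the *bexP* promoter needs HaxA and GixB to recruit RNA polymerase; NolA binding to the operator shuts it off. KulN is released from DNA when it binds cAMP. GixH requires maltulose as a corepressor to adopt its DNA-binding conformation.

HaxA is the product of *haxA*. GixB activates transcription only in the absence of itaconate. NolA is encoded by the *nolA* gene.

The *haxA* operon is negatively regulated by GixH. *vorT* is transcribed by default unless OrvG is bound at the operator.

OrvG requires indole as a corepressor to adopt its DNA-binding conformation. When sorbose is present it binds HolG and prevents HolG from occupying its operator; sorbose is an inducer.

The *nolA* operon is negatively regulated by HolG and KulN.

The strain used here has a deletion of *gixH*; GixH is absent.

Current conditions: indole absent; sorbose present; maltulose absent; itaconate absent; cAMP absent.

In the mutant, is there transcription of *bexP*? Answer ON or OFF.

Sorbose is present, so HolG is inactive.
cAMP is absent, so KulN is active.
With repressor KulN bound, *nolA* is not transcribed.
So NolA is not produced.
GixH is non-functional in this strain, so it has no effect.
With no repressor bound, *haxA* is transcribed.
So HaxA is produced and active.
Itaconate is absent, so GixB is active.
No repressor is bound and HaxA and GixB are active, so *bexP* is transcribed.

ON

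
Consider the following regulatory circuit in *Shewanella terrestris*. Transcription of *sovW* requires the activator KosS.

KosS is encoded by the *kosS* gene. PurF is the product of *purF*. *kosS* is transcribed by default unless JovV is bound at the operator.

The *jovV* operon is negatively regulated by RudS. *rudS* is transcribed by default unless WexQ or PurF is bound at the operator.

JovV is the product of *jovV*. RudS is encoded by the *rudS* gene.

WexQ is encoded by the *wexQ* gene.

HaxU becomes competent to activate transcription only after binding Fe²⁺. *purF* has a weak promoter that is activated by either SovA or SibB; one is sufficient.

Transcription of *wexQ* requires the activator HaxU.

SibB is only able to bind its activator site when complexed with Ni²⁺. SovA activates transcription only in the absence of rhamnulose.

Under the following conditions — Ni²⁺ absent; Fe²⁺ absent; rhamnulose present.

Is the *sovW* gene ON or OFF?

Fe²⁺ is absent, so HaxU is inactive.
Required activator HaxU is absent, so *wexQ* is not transcribed.
So WexQ is not produced.
Rhamnulose is present, so SovA is inactive.
Ni²⁺ is absent, so SibB is inactive.
No activator is available at the *purF* promoter, so *purF* is not transcribed.
So PurF is not produced.
With no repressor bound, *rudS* is transcribed.
So RudS is produced and active.
With repressor RudS bound, *jovV* is not transcribed.
So JovV is not produced.
With no repressor bound, *kosS* is transcribed.
So KosS is produced and active.
No repressor is bound and KosS is active, so *sovW* is transcribed.

ON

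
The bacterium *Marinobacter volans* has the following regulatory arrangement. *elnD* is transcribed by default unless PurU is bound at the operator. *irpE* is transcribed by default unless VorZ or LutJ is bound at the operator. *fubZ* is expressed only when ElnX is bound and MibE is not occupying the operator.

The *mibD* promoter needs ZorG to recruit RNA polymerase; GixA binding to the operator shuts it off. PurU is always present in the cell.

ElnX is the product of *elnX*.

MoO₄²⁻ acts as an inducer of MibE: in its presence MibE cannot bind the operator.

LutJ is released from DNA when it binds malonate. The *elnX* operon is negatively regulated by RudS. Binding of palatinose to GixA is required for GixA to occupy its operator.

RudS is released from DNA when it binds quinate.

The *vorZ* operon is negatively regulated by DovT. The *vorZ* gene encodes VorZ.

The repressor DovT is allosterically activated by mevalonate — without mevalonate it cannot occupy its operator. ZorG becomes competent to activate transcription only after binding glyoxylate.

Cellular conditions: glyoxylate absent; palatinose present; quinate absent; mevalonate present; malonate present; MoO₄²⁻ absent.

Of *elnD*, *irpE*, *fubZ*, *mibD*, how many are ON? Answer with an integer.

PurU is produced constitutively and is active.
With repressor PurU bound, *elnD* is not transcribed.
→ *elnD* is OFF.
Mevalonate is present, so DovT is active.
With repressor DovT bound, *vorZ* is not transcribed.
So VorZ is not produced.
Malonate is present, so LutJ is inactive.
With no repressor bound, *irpE* is transcribed.
→ *irpE* is ON.
Quinate is absent, so RudS is active.
With repressor RudS bound, *elnX* is not transcribed.
So ElnX is not produced.
MoO₄²⁻ is absent, so MibE is active.
With repressor MibE bound, *fubZ* is not transcribed.
→ *fubZ* is OFF.
Glyoxylate is absent, so ZorG is inactive.
Palatinose is present, so GixA is active.
With repressor GixA bound, *mibD* is not transcribed.
→ *mibD* is OFF.
1 of the 4 genes is transcribed.

1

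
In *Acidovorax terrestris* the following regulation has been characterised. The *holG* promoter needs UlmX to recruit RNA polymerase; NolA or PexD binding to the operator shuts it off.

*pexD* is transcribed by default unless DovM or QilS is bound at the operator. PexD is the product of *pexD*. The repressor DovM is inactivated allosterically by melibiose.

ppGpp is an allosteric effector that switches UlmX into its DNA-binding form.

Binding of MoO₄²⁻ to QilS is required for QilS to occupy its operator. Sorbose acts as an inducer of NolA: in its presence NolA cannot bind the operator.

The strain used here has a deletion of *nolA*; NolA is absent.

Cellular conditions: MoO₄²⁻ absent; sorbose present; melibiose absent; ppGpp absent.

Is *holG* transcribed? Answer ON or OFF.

OFF

ppGpp is absent, so UlmX is inactive.
NolA is non-functional in this strain, so it has no effect.
Melibiose is absent, so DovM is active.
MoO₄²⁻ is absent, so QilS is inactive.
With repressor DovM bound, *pexD* is not transcribed.
So PexD is not produced.
Required activator UlmX is absent, so *holG* is not transcribed.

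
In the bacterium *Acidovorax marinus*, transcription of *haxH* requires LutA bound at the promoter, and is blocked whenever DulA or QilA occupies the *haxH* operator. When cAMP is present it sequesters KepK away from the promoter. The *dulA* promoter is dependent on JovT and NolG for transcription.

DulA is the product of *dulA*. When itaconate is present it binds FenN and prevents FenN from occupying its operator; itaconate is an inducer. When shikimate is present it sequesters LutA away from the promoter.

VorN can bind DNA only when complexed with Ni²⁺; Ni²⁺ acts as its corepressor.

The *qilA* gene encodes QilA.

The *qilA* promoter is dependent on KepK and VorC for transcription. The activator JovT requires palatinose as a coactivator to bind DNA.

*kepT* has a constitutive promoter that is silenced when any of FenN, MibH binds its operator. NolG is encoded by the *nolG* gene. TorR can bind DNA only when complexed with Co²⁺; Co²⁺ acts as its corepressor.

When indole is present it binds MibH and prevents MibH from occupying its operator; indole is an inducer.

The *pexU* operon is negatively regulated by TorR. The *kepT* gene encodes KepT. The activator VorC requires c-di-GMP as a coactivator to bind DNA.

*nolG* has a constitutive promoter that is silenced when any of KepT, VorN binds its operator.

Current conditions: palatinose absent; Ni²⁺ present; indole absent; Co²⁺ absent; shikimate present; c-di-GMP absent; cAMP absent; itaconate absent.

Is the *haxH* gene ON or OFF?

OFF

Palatinose is absent, so JovT is inactive.
Itaconate is absent, so FenN is active.
Indole is absent, so MibH is active.
With repressor FenN bound, *kepT* is not transcribed.
So KepT is not produced.
Ni²⁺ is present, so VorN is active.
With repressor VorN bound, *nolG* is not transcribed.
So NolG is not produced.
Required activator JovT is absent, so *dulA* is not transcribed.
So DulA is not produced.
Shikimate is present, so LutA is inactive.
cAMP is absent, so KepK is active.
c-di-GMP is absent, so VorC is inactive.
Required activator VorC is absent, so *qilA* is not transcribed.
So QilA is not produced.
Required activator LutA is absent, so *haxH* is not transcribed.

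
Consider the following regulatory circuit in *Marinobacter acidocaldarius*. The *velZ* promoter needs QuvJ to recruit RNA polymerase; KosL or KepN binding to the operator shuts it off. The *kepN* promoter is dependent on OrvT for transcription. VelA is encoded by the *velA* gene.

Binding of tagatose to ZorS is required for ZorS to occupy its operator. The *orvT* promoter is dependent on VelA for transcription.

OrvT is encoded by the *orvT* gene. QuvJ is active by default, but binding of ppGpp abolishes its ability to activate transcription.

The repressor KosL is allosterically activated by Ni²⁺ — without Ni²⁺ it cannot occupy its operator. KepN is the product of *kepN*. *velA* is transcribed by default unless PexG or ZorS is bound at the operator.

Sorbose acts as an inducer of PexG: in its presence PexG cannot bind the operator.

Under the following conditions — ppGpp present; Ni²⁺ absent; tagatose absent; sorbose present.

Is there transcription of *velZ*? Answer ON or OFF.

OFF

Ni²⁺ is absent, so KosL is inactive.
Sorbose is present, so PexG is inactive.
Tagatose is absent, so ZorS is inactive.
With no repressor bound, *velA* is transcribed.
So VelA is produced and active.
No repressor is bound and VelA is active, so *orvT* is transcribed.
So OrvT is produced and active.
No repressor is bound and OrvT is active, so *kepN* is transcribed.
So KepN is produced and active.
ppGpp is present, so QuvJ is inactive.
With repressor KepN bound, *velZ* is not transcribed.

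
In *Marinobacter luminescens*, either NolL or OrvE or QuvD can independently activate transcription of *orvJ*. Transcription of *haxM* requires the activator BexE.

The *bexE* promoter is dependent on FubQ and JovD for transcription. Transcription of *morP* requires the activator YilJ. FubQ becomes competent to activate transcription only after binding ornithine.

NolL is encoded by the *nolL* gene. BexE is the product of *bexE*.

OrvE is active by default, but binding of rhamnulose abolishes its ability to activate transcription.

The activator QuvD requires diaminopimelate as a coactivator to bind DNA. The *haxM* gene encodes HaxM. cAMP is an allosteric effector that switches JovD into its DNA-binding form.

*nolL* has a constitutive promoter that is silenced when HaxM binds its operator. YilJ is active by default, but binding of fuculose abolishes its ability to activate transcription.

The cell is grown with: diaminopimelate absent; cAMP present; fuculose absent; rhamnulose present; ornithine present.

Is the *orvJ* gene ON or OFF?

Ornithine is present, so FubQ is active.
cAMP is present, so JovD is active.
No repressor is bound and FubQ and JovD are active, so *bexE* is transcribed.
So BexE is produced and active.
No repressor is bound and BexE is active, so *haxM* is transcribed.
So HaxM is produced and active.
With repressor HaxM bound, *nolL* is not transcribed.
So NolL is not produced.
Rhamnulose is present, so OrvE is inactive.
Diaminopimelate is absent, so QuvD is inactive.
No activator is available at the *orvJ* promoter, so *orvJ* is not transcribed.

OFF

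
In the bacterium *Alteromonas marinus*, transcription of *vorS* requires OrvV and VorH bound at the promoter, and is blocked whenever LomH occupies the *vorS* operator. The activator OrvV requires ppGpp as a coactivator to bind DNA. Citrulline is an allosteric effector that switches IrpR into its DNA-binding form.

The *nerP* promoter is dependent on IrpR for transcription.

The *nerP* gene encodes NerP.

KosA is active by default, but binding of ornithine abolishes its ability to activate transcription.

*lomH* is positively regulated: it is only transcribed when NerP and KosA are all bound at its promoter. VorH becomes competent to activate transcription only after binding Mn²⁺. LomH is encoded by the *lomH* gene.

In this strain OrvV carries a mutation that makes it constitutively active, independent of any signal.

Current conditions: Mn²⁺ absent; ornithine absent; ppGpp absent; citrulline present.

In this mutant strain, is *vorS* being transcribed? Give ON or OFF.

OFF

OrvV is constitutively active in this strain.
Citrulline is present, so IrpR is active.
No repressor is bound and IrpR is active, so *nerP* is transcribed.
So NerP is produced and active.
Ornithine is absent, so KosA is active.
No repressor is bound and NerP and KosA are active, so *lomH* is transcribed.
So LomH is produced and active.
Mn²⁺ is absent, so VorH is inactive.
With repressor LomH bound, *vorS* is not transcribed.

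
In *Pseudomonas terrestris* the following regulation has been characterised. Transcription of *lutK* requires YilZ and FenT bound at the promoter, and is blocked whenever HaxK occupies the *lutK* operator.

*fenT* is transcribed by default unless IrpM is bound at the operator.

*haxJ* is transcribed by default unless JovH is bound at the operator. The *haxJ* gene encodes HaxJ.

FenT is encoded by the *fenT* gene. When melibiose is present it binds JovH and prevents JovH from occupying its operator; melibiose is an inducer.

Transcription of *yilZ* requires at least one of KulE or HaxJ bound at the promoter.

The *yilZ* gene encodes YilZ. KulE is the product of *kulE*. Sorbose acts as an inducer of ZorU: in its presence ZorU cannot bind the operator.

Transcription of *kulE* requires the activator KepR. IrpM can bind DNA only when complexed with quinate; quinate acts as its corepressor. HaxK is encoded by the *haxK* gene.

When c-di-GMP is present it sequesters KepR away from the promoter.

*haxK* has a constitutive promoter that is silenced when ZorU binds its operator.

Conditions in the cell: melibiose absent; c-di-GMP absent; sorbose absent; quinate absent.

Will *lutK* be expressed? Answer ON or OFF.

ON

c-di-GMP is absent, so KepR is active.
No repressor is bound and KepR is active, so *kulE* is transcribed.
So KulE is produced and active.
Melibiose is absent, so JovH is active.
With repressor JovH bound, *haxJ* is not transcribed.
So HaxJ is not produced.
Activator KulE is present, so *yilZ* is transcribed.
So YilZ is produced and active.
Quinate is absent, so IrpM is inactive.
With no repressor bound, *fenT* is transcribed.
So FenT is produced and active.
Sorbose is absent, so ZorU is active.
With repressor ZorU bound, *haxK* is not transcribed.
So HaxK is not produced.
No repressor is bound and YilZ and FenT are active, so *lutK* is transcribed.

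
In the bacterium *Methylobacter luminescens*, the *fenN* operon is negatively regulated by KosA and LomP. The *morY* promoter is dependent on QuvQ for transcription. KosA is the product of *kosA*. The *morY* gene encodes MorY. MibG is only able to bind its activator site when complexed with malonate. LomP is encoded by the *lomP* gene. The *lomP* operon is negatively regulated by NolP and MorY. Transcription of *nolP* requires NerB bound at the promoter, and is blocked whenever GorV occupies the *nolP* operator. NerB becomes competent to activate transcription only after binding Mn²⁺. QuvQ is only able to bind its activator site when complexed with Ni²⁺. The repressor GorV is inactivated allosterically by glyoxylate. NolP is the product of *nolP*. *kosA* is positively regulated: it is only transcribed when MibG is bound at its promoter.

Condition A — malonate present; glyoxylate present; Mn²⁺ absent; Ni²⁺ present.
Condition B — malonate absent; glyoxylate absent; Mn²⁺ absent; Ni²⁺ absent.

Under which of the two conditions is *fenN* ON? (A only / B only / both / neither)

Condition A:
Malonate is present, so MibG is active.
No repressor is bound and MibG is active, so *kosA* is transcribed.
So KosA is produced and active.
Glyoxylate is present, so GorV is inactive.
Mn²⁺ is absent, so NerB is inactive.
Required activator NerB is absent, so *nolP* is not transcribed.
So NolP is not produced.
Ni²⁺ is present, so QuvQ is active.
No repressor is bound and QuvQ is active, so *morY* is transcribed.
So MorY is produced and active.
With repressor MorY bound, *lomP* is not transcribed.
So LomP is not produced.
With repressor KosA bound, *fenN* is not transcribed.
→ *fenN* is OFF in A.
Condition B:
Malonate is absent, so MibG is inactive.
Required activator MibG is absent, so *kosA* is not transcribed.
So KosA is not produced.
Glyoxylate is absent, so GorV is active.
Mn²⁺ is absent, so NerB is inactive.
With repressor GorV bound, *nolP* is not transcribed.
So NolP is not produced.
Ni²⁺ is absent, so QuvQ is inactive.
Required activator QuvQ is absent, so *morY* is not transcribed.
So MorY is not produced.
With no repressor bound, *lomP* is transcribed.
So LomP is produced and active.
With repressor LomP bound, *fenN* is not transcribed.
→ *fenN* is OFF in B.

neither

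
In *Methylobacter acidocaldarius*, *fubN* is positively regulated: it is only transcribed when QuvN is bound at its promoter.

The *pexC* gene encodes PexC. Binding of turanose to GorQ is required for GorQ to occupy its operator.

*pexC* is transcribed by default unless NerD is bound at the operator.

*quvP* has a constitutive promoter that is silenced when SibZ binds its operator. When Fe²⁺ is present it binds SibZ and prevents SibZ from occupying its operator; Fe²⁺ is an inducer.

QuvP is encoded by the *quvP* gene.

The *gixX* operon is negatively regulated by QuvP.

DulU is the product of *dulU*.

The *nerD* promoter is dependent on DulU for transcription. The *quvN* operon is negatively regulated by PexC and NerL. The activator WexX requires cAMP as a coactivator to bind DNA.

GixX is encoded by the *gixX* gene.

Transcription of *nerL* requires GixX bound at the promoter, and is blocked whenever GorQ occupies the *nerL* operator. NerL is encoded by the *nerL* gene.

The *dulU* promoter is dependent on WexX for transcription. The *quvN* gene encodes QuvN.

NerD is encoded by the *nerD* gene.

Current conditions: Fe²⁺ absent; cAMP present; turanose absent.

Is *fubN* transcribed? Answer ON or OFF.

cAMP is present, so WexX is active.
No repressor is bound and WexX is active, so *dulU* is transcribed.
So DulU is produced and active.
No repressor is bound and DulU is active, so *nerD* is transcribed.
So NerD is produced and active.
With repressor NerD bound, *pexC* is not transcribed.
So PexC is not produced.
Turanose is absent, so GorQ is inactive.
Fe²⁺ is absent, so SibZ is active.
With repressor SibZ bound, *quvP* is not transcribed.
So QuvP is not produced.
With no repressor bound, *gixX* is transcribed.
So GixX is produced and active.
No repressor is bound and GixX is active, so *nerL* is transcribed.
So NerL is produced and active.
With repressor NerL bound, *quvN* is not transcribed.
So QuvN is not produced.
Required activator QuvN is absent, so *fubN* is not transcribed.

OFF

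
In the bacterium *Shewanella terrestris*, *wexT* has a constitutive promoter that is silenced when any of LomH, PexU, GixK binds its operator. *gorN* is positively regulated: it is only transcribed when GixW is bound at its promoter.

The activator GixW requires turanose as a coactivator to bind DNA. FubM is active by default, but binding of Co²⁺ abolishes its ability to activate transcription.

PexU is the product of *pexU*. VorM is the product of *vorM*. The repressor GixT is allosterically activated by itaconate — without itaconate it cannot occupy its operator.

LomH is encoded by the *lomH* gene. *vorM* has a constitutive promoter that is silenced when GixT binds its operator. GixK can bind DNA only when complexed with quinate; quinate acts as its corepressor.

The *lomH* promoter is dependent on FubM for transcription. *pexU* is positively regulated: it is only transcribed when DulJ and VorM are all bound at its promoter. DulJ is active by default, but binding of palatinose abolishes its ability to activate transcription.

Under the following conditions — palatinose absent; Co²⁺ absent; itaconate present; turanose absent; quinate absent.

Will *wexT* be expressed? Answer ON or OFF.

OFF

Co²⁺ is absent, so FubM is active.
No repressor is bound and FubM is active, so *lomH* is transcribed.
So LomH is produced and active.
Palatinose is absent, so DulJ is active.
Itaconate is present, so GixT is active.
With repressor GixT bound, *vorM* is not transcribed.
So VorM is not produced.
Required activator VorM is absent, so *pexU* is not transcribed.
So PexU is not produced.
Quinate is absent, so GixK is inactive.
With repressor LomH bound, *wexT* is not transcribed.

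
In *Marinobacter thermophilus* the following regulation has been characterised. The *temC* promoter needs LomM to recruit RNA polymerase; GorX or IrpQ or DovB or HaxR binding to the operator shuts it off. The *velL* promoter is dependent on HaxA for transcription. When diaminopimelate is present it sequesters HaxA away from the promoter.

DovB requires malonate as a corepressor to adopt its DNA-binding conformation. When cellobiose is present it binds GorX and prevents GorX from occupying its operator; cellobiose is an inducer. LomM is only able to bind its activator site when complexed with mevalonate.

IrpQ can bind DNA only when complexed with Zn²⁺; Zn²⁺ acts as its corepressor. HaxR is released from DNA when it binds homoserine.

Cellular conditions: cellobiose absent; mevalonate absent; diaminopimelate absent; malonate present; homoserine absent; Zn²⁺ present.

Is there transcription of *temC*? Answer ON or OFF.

Cellobiose is absent, so GorX is active.
Zn²⁺ is present, so IrpQ is active.
Malonate is present, so DovB is active.
Homoserine is absent, so HaxR is active.
Mevalonate is absent, so LomM is inactive.
With repressor GorX bound, *temC* is not transcribed.

OFF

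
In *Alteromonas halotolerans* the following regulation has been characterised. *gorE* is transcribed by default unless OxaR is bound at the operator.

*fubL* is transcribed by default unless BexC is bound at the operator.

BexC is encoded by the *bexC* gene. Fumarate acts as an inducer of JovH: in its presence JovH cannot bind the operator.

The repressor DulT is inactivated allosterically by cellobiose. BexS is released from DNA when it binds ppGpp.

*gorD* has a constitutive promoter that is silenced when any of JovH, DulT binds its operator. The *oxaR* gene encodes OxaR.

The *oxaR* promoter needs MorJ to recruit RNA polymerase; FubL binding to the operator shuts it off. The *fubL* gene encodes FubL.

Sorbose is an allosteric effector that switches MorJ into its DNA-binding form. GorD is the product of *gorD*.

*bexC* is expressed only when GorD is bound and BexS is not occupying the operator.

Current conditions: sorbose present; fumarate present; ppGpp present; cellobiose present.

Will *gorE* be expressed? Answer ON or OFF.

Fumarate is present, so JovH is inactive.
Cellobiose is present, so DulT is inactive.
With no repressor bound, *gorD* is transcribed.
So GorD is produced and active.
ppGpp is present, so BexS is inactive.
No repressor is bound and GorD is active, so *bexC* is transcribed.
So BexC is produced and active.
With repressor BexC bound, *fubL* is not transcribed.
So FubL is not produced.
Sorbose is present, so MorJ is active.
No repressor is bound and MorJ is active, so *oxaR* is transcribed.
So OxaR is produced and active.
With repressor OxaR bound, *gorE* is not transcribed.

OFF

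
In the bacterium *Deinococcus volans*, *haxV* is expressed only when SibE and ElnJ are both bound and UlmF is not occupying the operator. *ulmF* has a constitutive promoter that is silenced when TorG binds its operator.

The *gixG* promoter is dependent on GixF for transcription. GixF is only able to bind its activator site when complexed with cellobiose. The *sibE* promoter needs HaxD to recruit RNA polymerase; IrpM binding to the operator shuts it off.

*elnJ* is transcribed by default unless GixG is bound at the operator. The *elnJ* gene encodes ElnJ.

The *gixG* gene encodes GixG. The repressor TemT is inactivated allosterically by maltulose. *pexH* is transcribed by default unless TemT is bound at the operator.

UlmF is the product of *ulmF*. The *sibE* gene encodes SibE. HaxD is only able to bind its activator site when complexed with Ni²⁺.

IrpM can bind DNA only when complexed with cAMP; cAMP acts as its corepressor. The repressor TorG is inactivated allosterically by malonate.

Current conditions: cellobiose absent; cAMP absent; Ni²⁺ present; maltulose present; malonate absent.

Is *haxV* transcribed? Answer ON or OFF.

Malonate is absent, so TorG is active.
With repressor TorG bound, *ulmF* is not transcribed.
So UlmF is not produced.
Ni²⁺ is present, so HaxD is active.
cAMP is absent, so IrpM is inactive.
No repressor is bound and HaxD is active, so *sibE* is transcribed.
So SibE is produced and active.
Cellobiose is absent, so GixF is inactive.
Required activator GixF is absent, so *gixG* is not transcribed.
So GixG is not produced.
With no repressor bound, *elnJ* is transcribed.
So ElnJ is produced and active.
No repressor is bound and SibE and ElnJ are active, so *haxV* is transcribed.

ON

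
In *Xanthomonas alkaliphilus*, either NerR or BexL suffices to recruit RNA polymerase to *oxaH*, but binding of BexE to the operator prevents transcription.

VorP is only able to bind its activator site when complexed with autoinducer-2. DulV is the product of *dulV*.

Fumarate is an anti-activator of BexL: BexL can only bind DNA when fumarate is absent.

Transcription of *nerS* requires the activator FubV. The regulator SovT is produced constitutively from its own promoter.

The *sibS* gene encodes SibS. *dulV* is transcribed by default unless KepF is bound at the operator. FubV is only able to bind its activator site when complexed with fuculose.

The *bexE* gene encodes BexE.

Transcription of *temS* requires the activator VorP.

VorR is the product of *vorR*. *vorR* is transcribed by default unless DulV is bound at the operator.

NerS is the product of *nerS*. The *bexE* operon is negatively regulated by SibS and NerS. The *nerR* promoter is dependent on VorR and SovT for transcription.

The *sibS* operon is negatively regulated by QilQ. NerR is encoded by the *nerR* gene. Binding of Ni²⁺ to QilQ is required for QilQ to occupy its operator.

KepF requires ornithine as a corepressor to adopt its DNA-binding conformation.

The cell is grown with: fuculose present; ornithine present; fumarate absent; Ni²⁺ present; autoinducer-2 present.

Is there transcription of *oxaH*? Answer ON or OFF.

ON

Ornithine is present, so KepF is active.
With repressor KepF bound, *dulV* is not transcribed.
So DulV is not produced.
With no repressor bound, *vorR* is transcribed.
So VorR is produced and active.
SovT is produced constitutively and is active.
No repressor is bound and VorR and SovT are active, so *nerR* is transcribed.
So NerR is produced and active.
Fumarate is absent, so BexL is active.
Ni²⁺ is present, so QilQ is active.
With repressor QilQ bound, *sibS* is not transcribed.
So SibS is not produced.
Fuculose is present, so FubV is active.
No repressor is bound and FubV is active, so *nerS* is transcribed.
So NerS is produced and active.
With repressor NerS bound, *bexE* is not transcribed.
So BexE is not produced.
Activator NerR is present, so *oxaH* is transcribed.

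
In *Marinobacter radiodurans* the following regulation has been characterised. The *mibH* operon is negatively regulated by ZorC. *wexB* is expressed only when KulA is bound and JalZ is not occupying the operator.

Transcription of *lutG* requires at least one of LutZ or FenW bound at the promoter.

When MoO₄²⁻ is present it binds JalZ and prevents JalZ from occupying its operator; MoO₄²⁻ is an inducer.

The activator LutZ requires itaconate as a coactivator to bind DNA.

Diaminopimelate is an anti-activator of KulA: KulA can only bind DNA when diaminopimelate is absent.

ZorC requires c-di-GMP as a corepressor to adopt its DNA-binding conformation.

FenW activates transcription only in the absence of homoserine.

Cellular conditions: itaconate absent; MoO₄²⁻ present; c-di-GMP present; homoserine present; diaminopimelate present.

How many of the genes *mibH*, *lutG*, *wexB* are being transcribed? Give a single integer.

c-di-GMP is present, so ZorC is active.
With repressor ZorC bound, *mibH* is not transcribed.
→ *mibH* is OFF.
Itaconate is absent, so LutZ is inactive.
Homoserine is present, so FenW is inactive.
No activator is available at the *lutG* promoter, so *lutG* is not transcribed.
→ *lutG* is OFF.
Diaminopimelate is present, so KulA is inactive.
MoO₄²⁻ is present, so JalZ is inactive.
Required activator KulA is absent, so *wexB* is not transcribed.
→ *wexB* is OFF.
0 of the 3 genes are transcribed.

0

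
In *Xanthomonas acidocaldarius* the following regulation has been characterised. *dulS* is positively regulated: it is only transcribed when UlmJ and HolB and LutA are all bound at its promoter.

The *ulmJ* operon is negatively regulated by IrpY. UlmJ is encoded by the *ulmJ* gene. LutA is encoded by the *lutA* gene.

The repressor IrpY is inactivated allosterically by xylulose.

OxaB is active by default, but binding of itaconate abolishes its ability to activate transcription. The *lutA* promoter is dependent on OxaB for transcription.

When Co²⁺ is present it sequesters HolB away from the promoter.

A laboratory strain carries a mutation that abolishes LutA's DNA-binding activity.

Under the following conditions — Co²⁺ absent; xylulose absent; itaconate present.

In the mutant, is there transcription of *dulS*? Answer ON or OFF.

OFF

Xylulose is absent, so IrpY is active.
With repressor IrpY bound, *ulmJ* is not transcribed.
So UlmJ is not produced.
Co²⁺ is absent, so HolB is active.
LutA is non-functional in this strain, so it has no effect.
Required activator UlmJ is absent, so *dulS* is not transcribed.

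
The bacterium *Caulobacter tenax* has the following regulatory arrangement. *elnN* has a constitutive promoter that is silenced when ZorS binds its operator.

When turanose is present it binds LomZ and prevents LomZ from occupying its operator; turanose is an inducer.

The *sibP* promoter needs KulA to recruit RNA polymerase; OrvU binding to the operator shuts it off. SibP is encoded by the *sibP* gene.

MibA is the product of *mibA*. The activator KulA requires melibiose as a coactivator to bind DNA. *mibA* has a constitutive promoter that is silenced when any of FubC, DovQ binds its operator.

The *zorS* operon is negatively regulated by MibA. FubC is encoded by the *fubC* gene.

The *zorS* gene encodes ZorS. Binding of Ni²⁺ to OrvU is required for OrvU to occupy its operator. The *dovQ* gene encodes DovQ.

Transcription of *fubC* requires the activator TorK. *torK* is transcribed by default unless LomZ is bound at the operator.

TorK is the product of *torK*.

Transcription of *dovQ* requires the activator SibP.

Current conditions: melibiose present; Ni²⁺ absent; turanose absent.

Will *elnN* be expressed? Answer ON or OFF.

OFF

Turanose is absent, so LomZ is active.
With repressor LomZ bound, *torK* is not transcribed.
So TorK is not produced.
Required activator TorK is absent, so *fubC* is not transcribed.
So FubC is not produced.
Ni²⁺ is absent, so OrvU is inactive.
Melibiose is present, so KulA is active.
No repressor is bound and KulA is active, so *sibP* is transcribed.
So SibP is produced and active.
No repressor is bound and SibP is active, so *dovQ* is transcribed.
So DovQ is produced and active.
With repressor DovQ bound, *mibA* is not transcribed.
So MibA is not produced.
With no repressor bound, *zorS* is transcribed.
So ZorS is produced and active.
With repressor ZorS bound, *elnN* is not transcribed.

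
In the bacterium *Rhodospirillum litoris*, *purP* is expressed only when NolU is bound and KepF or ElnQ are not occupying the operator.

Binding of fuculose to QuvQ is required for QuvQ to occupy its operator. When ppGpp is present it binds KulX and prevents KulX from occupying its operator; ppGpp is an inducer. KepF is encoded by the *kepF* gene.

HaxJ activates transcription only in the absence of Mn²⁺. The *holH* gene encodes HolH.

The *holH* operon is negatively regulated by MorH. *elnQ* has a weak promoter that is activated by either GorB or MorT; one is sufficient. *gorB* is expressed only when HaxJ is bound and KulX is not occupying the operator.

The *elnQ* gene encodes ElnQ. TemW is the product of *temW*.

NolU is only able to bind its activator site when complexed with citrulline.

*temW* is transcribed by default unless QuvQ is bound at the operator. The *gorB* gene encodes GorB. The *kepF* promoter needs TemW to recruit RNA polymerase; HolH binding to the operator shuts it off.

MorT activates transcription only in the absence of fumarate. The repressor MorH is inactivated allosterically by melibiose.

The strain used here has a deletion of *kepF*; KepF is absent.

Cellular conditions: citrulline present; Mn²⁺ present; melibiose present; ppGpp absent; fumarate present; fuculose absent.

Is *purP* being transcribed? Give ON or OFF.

ON

KepF is non-functional in this strain, so it has no effect.
Citrulline is present, so NolU is active.
ppGpp is absent, so KulX is active.
Mn²⁺ is present, so HaxJ is inactive.
With repressor KulX bound, *gorB* is not transcribed.
So GorB is not produced.
Fumarate is present, so MorT is inactive.
No activator is available at the *elnQ* promoter, so *elnQ* is not transcribed.
So ElnQ is not produced.
No repressor is bound and NolU is active, so *purP* is transcribed.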